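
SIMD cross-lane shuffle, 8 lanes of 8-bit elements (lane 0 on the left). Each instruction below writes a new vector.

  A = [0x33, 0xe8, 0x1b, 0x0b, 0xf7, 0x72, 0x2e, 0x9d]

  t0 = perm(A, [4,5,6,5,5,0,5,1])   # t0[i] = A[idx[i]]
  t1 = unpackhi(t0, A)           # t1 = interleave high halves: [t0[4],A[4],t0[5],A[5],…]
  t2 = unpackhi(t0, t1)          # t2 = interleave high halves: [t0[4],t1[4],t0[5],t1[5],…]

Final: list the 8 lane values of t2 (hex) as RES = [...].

RES = [0x72, 0x72, 0x33, 0x2e, 0x72, 0xe8, 0xe8, 0x9d]

t0 = [0xf7, 0x72, 0x2e, 0x72, 0x72, 0x33, 0x72, 0xe8]
t1 = [0x72, 0xf7, 0x33, 0x72, 0x72, 0x2e, 0xe8, 0x9d]
t2 = [0x72, 0x72, 0x33, 0x2e, 0x72, 0xe8, 0xe8, 0x9d]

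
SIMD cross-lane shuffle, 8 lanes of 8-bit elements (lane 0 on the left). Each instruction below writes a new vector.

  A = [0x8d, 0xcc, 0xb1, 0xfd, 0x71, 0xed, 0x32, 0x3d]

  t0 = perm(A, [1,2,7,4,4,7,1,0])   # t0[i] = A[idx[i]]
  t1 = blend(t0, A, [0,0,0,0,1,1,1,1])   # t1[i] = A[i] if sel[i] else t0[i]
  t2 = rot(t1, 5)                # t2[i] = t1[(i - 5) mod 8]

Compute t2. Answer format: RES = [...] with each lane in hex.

RES = [0x71, 0x71, 0xed, 0x32, 0x3d, 0xcc, 0xb1, 0x3d]

→ t0 |cc|b1|3d|71|71|3d|cc|8d|
→ t1 |cc|b1|3d|71|71|ed|32|3d|
→ t2 |71|71|ed|32|3d|cc|b1|3d|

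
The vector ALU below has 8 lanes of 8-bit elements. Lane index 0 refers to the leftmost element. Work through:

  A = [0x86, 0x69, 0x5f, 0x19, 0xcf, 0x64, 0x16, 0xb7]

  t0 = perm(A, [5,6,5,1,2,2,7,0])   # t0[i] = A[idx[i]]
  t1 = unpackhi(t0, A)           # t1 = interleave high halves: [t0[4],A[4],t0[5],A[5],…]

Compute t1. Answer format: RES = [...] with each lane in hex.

RES = [ 0x5f  0xcf  0x5f  0x64  0xb7  0x16  0x86  0xb7 ]

→ t0 |64|16|64|69|5f|5f|b7|86|
→ t1 |5f|cf|5f|64|b7|16|86|b7|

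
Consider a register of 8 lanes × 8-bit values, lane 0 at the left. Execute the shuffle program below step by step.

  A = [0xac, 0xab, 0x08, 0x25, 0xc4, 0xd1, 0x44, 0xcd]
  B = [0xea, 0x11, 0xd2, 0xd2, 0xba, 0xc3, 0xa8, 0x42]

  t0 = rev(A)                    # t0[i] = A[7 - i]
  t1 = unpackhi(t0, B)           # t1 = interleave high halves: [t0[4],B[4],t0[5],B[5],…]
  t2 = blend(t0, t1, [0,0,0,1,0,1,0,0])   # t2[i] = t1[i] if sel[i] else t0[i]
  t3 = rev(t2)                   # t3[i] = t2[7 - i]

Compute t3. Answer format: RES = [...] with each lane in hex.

RES = [0xac, 0xab, 0xa8, 0x25, 0xc3, 0xd1, 0x44, 0xcd]

  t0: cd 44 d1 c4 25 08 ab ac
  t1: 25 ba 08 c3 ab a8 ac 42
  t2: cd 44 d1 c3 25 a8 ab ac
  t3: ac ab a8 25 c3 d1 44 cd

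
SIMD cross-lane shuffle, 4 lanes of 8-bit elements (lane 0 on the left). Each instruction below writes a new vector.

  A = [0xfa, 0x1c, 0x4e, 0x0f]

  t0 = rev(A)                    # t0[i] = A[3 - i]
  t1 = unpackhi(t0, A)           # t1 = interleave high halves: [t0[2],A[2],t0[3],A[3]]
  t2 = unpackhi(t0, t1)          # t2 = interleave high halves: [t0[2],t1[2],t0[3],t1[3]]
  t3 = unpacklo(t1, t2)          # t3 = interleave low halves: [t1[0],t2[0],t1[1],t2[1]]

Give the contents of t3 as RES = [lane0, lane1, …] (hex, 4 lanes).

t0 = [0x0f, 0x4e, 0x1c, 0xfa]
t1 = [0x1c, 0x4e, 0xfa, 0x0f]
t2 = [0x1c, 0xfa, 0xfa, 0x0f]
t3 = [0x1c, 0x1c, 0x4e, 0xfa]

RES = [0x1c, 0x1c, 0x4e, 0xfa]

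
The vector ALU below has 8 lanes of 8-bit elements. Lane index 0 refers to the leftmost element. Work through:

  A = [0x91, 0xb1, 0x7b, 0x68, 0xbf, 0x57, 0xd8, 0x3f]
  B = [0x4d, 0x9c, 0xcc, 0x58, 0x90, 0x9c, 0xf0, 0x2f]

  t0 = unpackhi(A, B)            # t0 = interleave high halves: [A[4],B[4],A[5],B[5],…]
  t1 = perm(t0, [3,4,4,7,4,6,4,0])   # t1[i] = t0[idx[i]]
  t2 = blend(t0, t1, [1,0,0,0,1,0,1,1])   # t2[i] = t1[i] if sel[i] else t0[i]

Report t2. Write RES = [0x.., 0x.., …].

→ t0 |bf|90|57|9c|d8|f0|3f|2f|
→ t1 |9c|d8|d8|2f|d8|3f|d8|bf|
→ t2 |9c|90|57|9c|d8|f0|d8|bf|

RES = [0x9c, 0x90, 0x57, 0x9c, 0xd8, 0xf0, 0xd8, 0xbf]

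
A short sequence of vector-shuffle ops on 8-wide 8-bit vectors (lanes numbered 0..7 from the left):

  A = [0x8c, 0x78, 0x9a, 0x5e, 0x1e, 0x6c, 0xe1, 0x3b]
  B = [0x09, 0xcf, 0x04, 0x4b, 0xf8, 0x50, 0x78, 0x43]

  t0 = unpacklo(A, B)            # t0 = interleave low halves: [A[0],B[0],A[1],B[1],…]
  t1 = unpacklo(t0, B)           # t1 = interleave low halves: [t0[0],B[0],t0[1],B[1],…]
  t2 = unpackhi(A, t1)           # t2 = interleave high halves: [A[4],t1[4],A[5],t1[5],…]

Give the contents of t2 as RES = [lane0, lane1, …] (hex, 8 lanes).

RES = [0x1e, 0x78, 0x6c, 0x04, 0xe1, 0xcf, 0x3b, 0x4b]

  t0: 8c 09 78 cf 9a 04 5e 4b
  t1: 8c 09 09 cf 78 04 cf 4b
  t2: 1e 78 6c 04 e1 cf 3b 4b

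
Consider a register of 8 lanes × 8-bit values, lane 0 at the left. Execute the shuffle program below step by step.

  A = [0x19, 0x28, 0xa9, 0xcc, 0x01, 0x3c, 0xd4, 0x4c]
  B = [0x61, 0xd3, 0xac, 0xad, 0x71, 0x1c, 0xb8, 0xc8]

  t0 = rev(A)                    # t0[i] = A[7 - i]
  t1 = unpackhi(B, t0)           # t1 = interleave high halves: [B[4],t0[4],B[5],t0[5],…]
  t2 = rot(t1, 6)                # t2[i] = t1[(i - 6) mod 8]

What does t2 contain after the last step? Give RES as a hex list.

RES = [0x1c, 0xa9, 0xb8, 0x28, 0xc8, 0x19, 0x71, 0xcc]

→ t0 |4c|d4|3c|01|cc|a9|28|19|
→ t1 |71|cc|1c|a9|b8|28|c8|19|
→ t2 |1c|a9|b8|28|c8|19|71|cc|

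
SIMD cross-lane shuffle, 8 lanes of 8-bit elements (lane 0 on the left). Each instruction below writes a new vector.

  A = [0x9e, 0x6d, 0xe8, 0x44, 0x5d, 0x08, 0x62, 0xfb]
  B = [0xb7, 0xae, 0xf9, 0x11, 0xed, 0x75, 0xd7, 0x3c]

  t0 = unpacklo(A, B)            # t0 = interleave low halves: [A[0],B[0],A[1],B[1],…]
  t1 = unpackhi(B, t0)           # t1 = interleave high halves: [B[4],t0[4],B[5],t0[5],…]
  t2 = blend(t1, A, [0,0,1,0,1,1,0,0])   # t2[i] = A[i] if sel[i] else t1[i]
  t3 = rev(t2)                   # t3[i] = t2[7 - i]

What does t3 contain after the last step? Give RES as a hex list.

→ t0 |9e|b7|6d|ae|e8|f9|44|11|
→ t1 |ed|e8|75|f9|d7|44|3c|11|
→ t2 |ed|e8|e8|f9|5d|08|3c|11|
→ t3 |11|3c|08|5d|f9|e8|e8|ed|

RES = [ 0x11  0x3c  0x08  0x5d  0xf9  0xe8  0xe8  0xed ]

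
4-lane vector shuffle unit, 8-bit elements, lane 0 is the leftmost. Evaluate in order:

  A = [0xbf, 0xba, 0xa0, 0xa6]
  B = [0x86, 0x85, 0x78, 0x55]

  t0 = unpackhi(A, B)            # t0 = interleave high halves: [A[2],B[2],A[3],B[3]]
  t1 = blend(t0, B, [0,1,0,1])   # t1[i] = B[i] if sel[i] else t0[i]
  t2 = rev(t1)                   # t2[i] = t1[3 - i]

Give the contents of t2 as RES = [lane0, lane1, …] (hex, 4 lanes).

RES = [0x55, 0xa6, 0x85, 0xa0]

t0 = [0xa0, 0x78, 0xa6, 0x55]
t1 = [0xa0, 0x85, 0xa6, 0x55]
t2 = [0x55, 0xa6, 0x85, 0xa0]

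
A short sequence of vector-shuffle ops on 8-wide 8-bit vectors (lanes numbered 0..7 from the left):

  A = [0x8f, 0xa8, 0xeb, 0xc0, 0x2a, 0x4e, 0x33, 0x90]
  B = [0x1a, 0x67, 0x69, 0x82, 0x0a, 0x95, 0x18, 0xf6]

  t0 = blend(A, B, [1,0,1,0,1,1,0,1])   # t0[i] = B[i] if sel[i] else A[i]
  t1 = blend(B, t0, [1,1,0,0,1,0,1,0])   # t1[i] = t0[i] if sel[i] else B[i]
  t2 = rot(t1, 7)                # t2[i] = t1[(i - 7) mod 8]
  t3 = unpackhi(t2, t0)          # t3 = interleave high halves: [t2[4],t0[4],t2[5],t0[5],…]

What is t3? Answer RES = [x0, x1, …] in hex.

RES = [0x95, 0x0a, 0x33, 0x95, 0xf6, 0x33, 0x1a, 0xf6]

→ t0 |1a|a8|69|c0|0a|95|33|f6|
→ t1 |1a|a8|69|82|0a|95|33|f6|
→ t2 |a8|69|82|0a|95|33|f6|1a|
→ t3 |95|0a|33|95|f6|33|1a|f6|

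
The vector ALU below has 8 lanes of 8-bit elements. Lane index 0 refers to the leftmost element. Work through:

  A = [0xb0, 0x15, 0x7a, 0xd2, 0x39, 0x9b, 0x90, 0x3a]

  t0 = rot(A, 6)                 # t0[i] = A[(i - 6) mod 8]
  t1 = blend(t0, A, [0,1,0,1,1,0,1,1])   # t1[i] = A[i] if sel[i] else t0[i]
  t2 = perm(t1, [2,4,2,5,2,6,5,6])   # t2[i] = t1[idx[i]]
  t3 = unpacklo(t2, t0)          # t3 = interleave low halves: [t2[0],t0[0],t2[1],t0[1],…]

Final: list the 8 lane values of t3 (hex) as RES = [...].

  t0: 7a d2 39 9b 90 3a b0 15
  t1: 7a 15 39 d2 39 3a 90 3a
  t2: 39 39 39 3a 39 90 3a 90
  t3: 39 7a 39 d2 39 39 3a 9b

RES = [ 0x39  0x7a  0x39  0xd2  0x39  0x39  0x3a  0x9b ]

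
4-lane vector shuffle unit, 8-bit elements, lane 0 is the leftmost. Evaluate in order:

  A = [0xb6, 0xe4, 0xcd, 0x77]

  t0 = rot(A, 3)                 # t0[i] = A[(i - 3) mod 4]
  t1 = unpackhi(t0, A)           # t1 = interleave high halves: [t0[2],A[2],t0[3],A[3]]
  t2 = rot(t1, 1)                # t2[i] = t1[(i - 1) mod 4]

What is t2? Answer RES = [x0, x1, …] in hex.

→ t0 |e4|cd|77|b6|
→ t1 |77|cd|b6|77|
→ t2 |77|77|cd|b6|

RES = [0x77, 0x77, 0xcd, 0xb6]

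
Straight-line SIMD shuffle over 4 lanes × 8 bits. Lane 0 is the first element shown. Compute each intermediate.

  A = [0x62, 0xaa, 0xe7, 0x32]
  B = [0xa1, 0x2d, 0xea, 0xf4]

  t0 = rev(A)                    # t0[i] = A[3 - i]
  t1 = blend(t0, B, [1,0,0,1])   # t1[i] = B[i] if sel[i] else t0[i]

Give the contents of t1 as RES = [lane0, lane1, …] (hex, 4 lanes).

  t0: 32 e7 aa 62
  t1: a1 e7 aa f4

RES = [0xa1, 0xe7, 0xaa, 0xf4]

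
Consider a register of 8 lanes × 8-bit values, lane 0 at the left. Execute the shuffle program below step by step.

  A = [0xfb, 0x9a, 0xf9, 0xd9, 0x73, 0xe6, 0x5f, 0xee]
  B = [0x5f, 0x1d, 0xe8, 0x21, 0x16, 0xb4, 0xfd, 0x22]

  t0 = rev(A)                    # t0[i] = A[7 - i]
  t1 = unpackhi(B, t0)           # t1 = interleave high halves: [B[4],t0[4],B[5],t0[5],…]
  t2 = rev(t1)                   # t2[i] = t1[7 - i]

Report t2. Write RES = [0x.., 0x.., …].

t0 = [0xee, 0x5f, 0xe6, 0x73, 0xd9, 0xf9, 0x9a, 0xfb]
t1 = [0x16, 0xd9, 0xb4, 0xf9, 0xfd, 0x9a, 0x22, 0xfb]
t2 = [0xfb, 0x22, 0x9a, 0xfd, 0xf9, 0xb4, 0xd9, 0x16]

RES = [ 0xfb  0x22  0x9a  0xfd  0xf9  0xb4  0xd9  0x16 ]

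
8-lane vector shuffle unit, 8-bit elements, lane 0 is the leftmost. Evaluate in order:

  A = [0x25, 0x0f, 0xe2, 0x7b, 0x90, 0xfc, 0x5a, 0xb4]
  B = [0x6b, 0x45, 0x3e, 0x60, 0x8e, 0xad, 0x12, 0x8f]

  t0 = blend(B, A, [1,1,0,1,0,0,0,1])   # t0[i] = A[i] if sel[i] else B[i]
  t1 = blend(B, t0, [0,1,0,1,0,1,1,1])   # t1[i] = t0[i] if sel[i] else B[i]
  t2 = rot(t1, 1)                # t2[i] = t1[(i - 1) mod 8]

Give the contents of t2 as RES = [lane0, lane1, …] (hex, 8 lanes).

RES = [ 0xb4  0x6b  0x0f  0x3e  0x7b  0x8e  0xad  0x12 ]

→ t0 |25|0f|3e|7b|8e|ad|12|b4|
→ t1 |6b|0f|3e|7b|8e|ad|12|b4|
→ t2 |b4|6b|0f|3e|7b|8e|ad|12|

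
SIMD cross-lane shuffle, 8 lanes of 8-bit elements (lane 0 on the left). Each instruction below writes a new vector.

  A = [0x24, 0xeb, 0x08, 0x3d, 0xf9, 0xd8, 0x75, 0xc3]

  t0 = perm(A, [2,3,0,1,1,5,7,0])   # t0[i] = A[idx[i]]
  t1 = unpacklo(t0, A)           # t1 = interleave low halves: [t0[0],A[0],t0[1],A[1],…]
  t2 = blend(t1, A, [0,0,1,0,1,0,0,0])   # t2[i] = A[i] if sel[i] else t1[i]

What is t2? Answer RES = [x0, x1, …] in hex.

RES = [ 0x08  0x24  0x08  0xeb  0xf9  0x08  0xeb  0x3d ]

t0 = [0x08, 0x3d, 0x24, 0xeb, 0xeb, 0xd8, 0xc3, 0x24]
t1 = [0x08, 0x24, 0x3d, 0xeb, 0x24, 0x08, 0xeb, 0x3d]
t2 = [0x08, 0x24, 0x08, 0xeb, 0xf9, 0x08, 0xeb, 0x3d]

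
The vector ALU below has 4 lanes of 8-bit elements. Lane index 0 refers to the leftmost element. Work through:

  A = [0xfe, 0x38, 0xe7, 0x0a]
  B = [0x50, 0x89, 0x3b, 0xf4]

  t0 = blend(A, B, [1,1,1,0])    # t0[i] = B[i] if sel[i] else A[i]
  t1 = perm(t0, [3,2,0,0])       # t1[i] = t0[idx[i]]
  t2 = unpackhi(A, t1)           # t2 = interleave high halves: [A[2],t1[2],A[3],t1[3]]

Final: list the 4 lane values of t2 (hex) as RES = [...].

  t0: 50 89 3b 0a
  t1: 0a 3b 50 50
  t2: e7 50 0a 50

RES = [0xe7, 0x50, 0x0a, 0x50]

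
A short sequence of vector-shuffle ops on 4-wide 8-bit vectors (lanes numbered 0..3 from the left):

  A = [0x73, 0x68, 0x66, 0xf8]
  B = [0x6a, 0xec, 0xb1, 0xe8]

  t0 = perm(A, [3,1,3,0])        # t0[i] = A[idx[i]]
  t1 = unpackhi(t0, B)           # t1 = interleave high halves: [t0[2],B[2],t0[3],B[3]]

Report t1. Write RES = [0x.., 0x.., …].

t0 = [0xf8, 0x68, 0xf8, 0x73]
t1 = [0xf8, 0xb1, 0x73, 0xe8]

RES = [0xf8, 0xb1, 0x73, 0xe8]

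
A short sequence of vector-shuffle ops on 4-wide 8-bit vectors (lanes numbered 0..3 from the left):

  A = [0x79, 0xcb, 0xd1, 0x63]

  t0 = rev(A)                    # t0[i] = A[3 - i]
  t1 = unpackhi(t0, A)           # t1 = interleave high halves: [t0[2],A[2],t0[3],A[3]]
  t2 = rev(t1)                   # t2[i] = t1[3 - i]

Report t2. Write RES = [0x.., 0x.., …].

→ t0 |63|d1|cb|79|
→ t1 |cb|d1|79|63|
→ t2 |63|79|d1|cb|

RES = [ 0x63  0x79  0xd1  0xcb ]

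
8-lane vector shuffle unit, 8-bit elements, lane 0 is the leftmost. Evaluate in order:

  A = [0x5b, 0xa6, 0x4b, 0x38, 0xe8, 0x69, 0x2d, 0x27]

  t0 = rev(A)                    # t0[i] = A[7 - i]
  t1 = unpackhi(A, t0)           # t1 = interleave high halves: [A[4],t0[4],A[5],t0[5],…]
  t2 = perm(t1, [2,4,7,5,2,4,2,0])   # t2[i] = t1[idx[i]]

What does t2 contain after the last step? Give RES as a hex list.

RES = [ 0x69  0x2d  0x5b  0xa6  0x69  0x2d  0x69  0xe8 ]

t0 = [0x27, 0x2d, 0x69, 0xe8, 0x38, 0x4b, 0xa6, 0x5b]
t1 = [0xe8, 0x38, 0x69, 0x4b, 0x2d, 0xa6, 0x27, 0x5b]
t2 = [0x69, 0x2d, 0x5b, 0xa6, 0x69, 0x2d, 0x69, 0xe8]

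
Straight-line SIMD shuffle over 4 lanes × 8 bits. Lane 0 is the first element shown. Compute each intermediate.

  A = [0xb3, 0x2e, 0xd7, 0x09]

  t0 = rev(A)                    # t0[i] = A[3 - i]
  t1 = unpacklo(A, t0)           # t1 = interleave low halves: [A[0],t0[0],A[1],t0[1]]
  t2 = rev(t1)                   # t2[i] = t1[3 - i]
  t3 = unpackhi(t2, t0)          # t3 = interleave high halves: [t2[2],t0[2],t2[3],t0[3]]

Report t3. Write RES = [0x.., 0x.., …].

RES = [ 0x09  0x2e  0xb3  0xb3 ]

t0 = [0x09, 0xd7, 0x2e, 0xb3]
t1 = [0xb3, 0x09, 0x2e, 0xd7]
t2 = [0xd7, 0x2e, 0x09, 0xb3]
t3 = [0x09, 0x2e, 0xb3, 0xb3]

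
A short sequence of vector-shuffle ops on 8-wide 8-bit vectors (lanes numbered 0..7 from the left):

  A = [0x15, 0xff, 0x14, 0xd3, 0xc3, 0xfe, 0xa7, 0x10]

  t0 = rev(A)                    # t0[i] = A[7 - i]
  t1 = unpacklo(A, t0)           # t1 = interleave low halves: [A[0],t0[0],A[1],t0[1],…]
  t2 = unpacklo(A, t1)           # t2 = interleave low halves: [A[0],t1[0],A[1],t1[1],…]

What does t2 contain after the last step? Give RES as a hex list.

RES = [ 0x15  0x15  0xff  0x10  0x14  0xff  0xd3  0xa7 ]

t0 = [0x10, 0xa7, 0xfe, 0xc3, 0xd3, 0x14, 0xff, 0x15]
t1 = [0x15, 0x10, 0xff, 0xa7, 0x14, 0xfe, 0xd3, 0xc3]
t2 = [0x15, 0x15, 0xff, 0x10, 0x14, 0xff, 0xd3, 0xa7]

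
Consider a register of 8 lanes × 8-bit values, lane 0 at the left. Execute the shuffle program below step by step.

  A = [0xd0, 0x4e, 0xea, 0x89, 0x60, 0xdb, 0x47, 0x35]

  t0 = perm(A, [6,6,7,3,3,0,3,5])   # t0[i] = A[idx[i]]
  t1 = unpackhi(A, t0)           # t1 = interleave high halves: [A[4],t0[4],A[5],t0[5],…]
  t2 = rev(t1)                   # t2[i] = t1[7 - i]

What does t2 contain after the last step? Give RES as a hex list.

RES = [0xdb, 0x35, 0x89, 0x47, 0xd0, 0xdb, 0x89, 0x60]

t0 = [0x47, 0x47, 0x35, 0x89, 0x89, 0xd0, 0x89, 0xdb]
t1 = [0x60, 0x89, 0xdb, 0xd0, 0x47, 0x89, 0x35, 0xdb]
t2 = [0xdb, 0x35, 0x89, 0x47, 0xd0, 0xdb, 0x89, 0x60]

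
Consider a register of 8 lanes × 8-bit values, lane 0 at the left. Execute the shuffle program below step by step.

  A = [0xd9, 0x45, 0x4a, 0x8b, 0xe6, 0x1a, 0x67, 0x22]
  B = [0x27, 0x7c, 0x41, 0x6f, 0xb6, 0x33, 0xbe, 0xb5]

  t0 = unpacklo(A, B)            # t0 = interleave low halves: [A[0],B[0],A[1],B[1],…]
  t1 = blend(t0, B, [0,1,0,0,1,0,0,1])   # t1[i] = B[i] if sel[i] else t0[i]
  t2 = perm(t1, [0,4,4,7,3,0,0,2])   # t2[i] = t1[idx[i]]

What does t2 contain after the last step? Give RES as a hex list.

t0 = [0xd9, 0x27, 0x45, 0x7c, 0x4a, 0x41, 0x8b, 0x6f]
t1 = [0xd9, 0x7c, 0x45, 0x7c, 0xb6, 0x41, 0x8b, 0xb5]
t2 = [0xd9, 0xb6, 0xb6, 0xb5, 0x7c, 0xd9, 0xd9, 0x45]

RES = [ 0xd9  0xb6  0xb6  0xb5  0x7c  0xd9  0xd9  0x45 ]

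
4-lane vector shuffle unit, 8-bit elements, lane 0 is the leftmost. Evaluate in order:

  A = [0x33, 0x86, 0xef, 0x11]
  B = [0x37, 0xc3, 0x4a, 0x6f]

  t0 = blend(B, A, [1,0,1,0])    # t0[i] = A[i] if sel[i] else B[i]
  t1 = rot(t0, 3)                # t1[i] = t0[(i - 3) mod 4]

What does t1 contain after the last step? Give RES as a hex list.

→ t0 |33|c3|ef|6f|
→ t1 |c3|ef|6f|33|

RES = [0xc3, 0xef, 0x6f, 0x33]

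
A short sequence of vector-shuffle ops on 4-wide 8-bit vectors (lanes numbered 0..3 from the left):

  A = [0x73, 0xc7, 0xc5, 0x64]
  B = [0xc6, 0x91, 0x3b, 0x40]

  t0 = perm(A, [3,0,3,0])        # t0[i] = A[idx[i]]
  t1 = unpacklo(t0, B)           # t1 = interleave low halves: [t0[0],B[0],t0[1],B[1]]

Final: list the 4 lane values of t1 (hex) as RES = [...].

  t0: 64 73 64 73
  t1: 64 c6 73 91

RES = [0x64, 0xc6, 0x73, 0x91]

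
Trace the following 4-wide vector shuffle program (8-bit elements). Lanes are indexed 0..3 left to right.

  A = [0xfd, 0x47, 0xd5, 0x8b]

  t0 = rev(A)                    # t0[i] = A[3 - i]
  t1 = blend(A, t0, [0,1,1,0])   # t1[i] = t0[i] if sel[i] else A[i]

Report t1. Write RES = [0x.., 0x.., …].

RES = [ 0xfd  0xd5  0x47  0x8b ]

→ t0 |8b|d5|47|fd|
→ t1 |fd|d5|47|8b|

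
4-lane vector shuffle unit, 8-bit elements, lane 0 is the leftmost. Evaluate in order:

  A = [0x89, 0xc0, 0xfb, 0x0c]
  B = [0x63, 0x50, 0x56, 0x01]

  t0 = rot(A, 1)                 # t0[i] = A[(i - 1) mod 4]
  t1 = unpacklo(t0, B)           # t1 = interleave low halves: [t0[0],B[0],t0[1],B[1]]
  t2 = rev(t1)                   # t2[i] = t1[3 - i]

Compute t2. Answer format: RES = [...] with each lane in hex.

RES = [ 0x50  0x89  0x63  0x0c ]

  t0: 0c 89 c0 fb
  t1: 0c 63 89 50
  t2: 50 89 63 0c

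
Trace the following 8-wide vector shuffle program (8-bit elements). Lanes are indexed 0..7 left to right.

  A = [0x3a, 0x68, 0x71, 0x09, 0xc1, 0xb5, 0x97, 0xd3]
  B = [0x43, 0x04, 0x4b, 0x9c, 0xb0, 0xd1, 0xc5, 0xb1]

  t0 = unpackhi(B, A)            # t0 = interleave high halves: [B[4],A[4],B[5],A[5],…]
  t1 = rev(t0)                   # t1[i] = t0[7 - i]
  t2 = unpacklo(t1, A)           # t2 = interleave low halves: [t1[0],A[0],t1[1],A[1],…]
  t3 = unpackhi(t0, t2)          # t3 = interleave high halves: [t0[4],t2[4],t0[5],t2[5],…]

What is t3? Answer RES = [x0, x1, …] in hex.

→ t0 |b0|c1|d1|b5|c5|97|b1|d3|
→ t1 |d3|b1|97|c5|b5|d1|c1|b0|
→ t2 |d3|3a|b1|68|97|71|c5|09|
→ t3 |c5|97|97|71|b1|c5|d3|09|

RES = [ 0xc5  0x97  0x97  0x71  0xb1  0xc5  0xd3  0x09 ]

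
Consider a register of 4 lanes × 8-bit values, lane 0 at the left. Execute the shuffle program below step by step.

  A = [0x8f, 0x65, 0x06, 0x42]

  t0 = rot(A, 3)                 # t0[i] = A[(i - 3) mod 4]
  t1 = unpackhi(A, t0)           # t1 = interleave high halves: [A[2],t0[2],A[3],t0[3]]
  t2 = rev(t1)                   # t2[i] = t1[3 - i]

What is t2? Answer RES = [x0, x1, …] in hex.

→ t0 |65|06|42|8f|
→ t1 |06|42|42|8f|
→ t2 |8f|42|42|06|

RES = [0x8f, 0x42, 0x42, 0x06]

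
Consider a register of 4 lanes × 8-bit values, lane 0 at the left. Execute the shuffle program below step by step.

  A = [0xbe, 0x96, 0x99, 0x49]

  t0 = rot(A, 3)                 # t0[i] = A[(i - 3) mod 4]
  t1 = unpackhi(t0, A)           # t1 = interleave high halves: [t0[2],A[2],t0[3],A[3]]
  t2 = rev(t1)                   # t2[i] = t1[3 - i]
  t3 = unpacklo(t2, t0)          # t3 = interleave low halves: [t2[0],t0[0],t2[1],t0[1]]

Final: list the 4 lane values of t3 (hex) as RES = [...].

  t0: 96 99 49 be
  t1: 49 99 be 49
  t2: 49 be 99 49
  t3: 49 96 be 99

RES = [ 0x49  0x96  0xbe  0x99 ]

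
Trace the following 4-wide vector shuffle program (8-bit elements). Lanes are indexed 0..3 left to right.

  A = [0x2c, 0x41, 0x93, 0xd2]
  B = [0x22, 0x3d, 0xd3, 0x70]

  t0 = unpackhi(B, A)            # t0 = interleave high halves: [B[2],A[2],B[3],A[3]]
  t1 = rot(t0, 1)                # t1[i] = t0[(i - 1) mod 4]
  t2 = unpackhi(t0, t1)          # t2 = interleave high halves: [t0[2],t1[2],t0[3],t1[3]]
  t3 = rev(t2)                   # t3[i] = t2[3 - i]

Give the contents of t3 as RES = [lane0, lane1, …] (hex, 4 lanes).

  t0: d3 93 70 d2
  t1: d2 d3 93 70
  t2: 70 93 d2 70
  t3: 70 d2 93 70

RES = [ 0x70  0xd2  0x93  0x70 ]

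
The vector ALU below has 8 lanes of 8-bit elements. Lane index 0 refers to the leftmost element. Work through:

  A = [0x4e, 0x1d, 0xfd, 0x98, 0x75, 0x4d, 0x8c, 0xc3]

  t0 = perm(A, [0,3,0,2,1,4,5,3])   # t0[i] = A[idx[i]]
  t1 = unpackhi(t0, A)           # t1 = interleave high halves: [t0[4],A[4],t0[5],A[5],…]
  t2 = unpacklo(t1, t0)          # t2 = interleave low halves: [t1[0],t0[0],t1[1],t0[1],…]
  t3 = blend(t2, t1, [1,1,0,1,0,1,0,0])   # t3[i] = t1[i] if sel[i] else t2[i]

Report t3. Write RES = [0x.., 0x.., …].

RES = [ 0x1d  0x75  0x75  0x4d  0x75  0x8c  0x4d  0xfd ]

→ t0 |4e|98|4e|fd|1d|75|4d|98|
→ t1 |1d|75|75|4d|4d|8c|98|c3|
→ t2 |1d|4e|75|98|75|4e|4d|fd|
→ t3 |1d|75|75|4d|75|8c|4d|fd|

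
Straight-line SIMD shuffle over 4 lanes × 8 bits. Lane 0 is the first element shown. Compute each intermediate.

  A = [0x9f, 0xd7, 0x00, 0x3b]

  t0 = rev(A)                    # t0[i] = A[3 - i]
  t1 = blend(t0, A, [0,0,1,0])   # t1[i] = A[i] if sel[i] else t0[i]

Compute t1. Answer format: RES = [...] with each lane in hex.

RES = [0x3b, 0x00, 0x00, 0x9f]

t0 = [0x3b, 0x00, 0xd7, 0x9f]
t1 = [0x3b, 0x00, 0x00, 0x9f]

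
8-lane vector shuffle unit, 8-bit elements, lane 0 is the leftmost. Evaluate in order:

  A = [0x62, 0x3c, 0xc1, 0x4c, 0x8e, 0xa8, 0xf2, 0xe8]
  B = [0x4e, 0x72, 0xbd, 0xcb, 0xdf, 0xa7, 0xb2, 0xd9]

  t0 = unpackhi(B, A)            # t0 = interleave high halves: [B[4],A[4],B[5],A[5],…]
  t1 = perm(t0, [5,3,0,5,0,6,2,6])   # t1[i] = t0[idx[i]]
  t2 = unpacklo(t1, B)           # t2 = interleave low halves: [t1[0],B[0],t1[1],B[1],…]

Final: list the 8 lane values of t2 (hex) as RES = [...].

RES = [0xf2, 0x4e, 0xa8, 0x72, 0xdf, 0xbd, 0xf2, 0xcb]

t0 = [0xdf, 0x8e, 0xa7, 0xa8, 0xb2, 0xf2, 0xd9, 0xe8]
t1 = [0xf2, 0xa8, 0xdf, 0xf2, 0xdf, 0xd9, 0xa7, 0xd9]
t2 = [0xf2, 0x4e, 0xa8, 0x72, 0xdf, 0xbd, 0xf2, 0xcb]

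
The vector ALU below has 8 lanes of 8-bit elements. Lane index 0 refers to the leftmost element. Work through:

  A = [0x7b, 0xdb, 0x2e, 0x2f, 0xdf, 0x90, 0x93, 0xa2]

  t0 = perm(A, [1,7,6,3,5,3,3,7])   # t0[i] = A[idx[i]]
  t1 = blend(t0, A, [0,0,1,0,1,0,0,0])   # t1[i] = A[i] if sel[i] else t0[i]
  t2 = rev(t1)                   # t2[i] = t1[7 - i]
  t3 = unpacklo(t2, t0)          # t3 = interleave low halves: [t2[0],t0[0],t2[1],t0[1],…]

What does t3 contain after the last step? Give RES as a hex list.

RES = [0xa2, 0xdb, 0x2f, 0xa2, 0x2f, 0x93, 0xdf, 0x2f]

t0 = [0xdb, 0xa2, 0x93, 0x2f, 0x90, 0x2f, 0x2f, 0xa2]
t1 = [0xdb, 0xa2, 0x2e, 0x2f, 0xdf, 0x2f, 0x2f, 0xa2]
t2 = [0xa2, 0x2f, 0x2f, 0xdf, 0x2f, 0x2e, 0xa2, 0xdb]
t3 = [0xa2, 0xdb, 0x2f, 0xa2, 0x2f, 0x93, 0xdf, 0x2f]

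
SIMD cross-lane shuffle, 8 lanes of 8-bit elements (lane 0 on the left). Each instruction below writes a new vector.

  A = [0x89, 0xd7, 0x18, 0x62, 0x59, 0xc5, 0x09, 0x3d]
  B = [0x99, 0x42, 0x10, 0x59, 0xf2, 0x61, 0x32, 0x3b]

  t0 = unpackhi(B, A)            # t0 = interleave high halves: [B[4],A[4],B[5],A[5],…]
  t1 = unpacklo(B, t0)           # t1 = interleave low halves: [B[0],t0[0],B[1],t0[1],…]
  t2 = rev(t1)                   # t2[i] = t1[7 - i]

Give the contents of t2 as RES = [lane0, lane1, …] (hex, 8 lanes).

→ t0 |f2|59|61|c5|32|09|3b|3d|
→ t1 |99|f2|42|59|10|61|59|c5|
→ t2 |c5|59|61|10|59|42|f2|99|

RES = [0xc5, 0x59, 0x61, 0x10, 0x59, 0x42, 0xf2, 0x99]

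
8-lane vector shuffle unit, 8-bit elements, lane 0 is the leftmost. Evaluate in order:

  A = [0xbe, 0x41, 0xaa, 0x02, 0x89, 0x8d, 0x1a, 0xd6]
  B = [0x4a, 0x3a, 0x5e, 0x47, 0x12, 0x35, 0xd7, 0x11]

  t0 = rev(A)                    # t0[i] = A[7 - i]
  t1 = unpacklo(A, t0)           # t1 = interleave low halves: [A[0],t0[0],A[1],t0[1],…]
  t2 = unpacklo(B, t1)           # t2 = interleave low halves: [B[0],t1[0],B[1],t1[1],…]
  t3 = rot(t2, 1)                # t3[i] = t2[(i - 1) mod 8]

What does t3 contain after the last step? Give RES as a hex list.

t0 = [0xd6, 0x1a, 0x8d, 0x89, 0x02, 0xaa, 0x41, 0xbe]
t1 = [0xbe, 0xd6, 0x41, 0x1a, 0xaa, 0x8d, 0x02, 0x89]
t2 = [0x4a, 0xbe, 0x3a, 0xd6, 0x5e, 0x41, 0x47, 0x1a]
t3 = [0x1a, 0x4a, 0xbe, 0x3a, 0xd6, 0x5e, 0x41, 0x47]

RES = [ 0x1a  0x4a  0xbe  0x3a  0xd6  0x5e  0x41  0x47 ]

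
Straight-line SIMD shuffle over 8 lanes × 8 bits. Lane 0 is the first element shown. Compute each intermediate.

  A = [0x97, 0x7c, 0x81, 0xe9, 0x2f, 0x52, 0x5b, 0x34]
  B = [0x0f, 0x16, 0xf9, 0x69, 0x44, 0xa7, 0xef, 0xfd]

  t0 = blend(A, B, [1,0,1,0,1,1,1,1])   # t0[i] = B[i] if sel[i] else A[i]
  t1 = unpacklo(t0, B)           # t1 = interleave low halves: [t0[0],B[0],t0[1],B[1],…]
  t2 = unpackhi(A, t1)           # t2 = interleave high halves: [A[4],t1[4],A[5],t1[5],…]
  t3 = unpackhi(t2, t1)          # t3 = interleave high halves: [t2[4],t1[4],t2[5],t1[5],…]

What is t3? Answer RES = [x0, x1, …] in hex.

t0 = [0x0f, 0x7c, 0xf9, 0xe9, 0x44, 0xa7, 0xef, 0xfd]
t1 = [0x0f, 0x0f, 0x7c, 0x16, 0xf9, 0xf9, 0xe9, 0x69]
t2 = [0x2f, 0xf9, 0x52, 0xf9, 0x5b, 0xe9, 0x34, 0x69]
t3 = [0x5b, 0xf9, 0xe9, 0xf9, 0x34, 0xe9, 0x69, 0x69]

RES = [0x5b, 0xf9, 0xe9, 0xf9, 0x34, 0xe9, 0x69, 0x69]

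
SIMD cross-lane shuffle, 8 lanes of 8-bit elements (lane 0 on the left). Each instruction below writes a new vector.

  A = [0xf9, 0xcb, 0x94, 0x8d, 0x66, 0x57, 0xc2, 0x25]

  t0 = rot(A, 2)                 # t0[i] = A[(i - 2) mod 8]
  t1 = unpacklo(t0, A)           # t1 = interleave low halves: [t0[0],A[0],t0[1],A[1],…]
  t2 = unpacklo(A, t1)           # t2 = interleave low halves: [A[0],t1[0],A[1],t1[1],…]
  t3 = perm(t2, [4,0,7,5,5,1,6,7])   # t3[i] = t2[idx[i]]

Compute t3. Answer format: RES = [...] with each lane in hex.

t0 = [0xc2, 0x25, 0xf9, 0xcb, 0x94, 0x8d, 0x66, 0x57]
t1 = [0xc2, 0xf9, 0x25, 0xcb, 0xf9, 0x94, 0xcb, 0x8d]
t2 = [0xf9, 0xc2, 0xcb, 0xf9, 0x94, 0x25, 0x8d, 0xcb]
t3 = [0x94, 0xf9, 0xcb, 0x25, 0x25, 0xc2, 0x8d, 0xcb]

RES = [0x94, 0xf9, 0xcb, 0x25, 0x25, 0xc2, 0x8d, 0xcb]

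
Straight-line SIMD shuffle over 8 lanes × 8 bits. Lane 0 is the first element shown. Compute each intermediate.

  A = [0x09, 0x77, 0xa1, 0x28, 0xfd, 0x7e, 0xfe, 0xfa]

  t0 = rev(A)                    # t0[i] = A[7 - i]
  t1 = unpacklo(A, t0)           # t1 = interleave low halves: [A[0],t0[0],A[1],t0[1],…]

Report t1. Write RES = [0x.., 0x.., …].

RES = [0x09, 0xfa, 0x77, 0xfe, 0xa1, 0x7e, 0x28, 0xfd]

t0 = [0xfa, 0xfe, 0x7e, 0xfd, 0x28, 0xa1, 0x77, 0x09]
t1 = [0x09, 0xfa, 0x77, 0xfe, 0xa1, 0x7e, 0x28, 0xfd]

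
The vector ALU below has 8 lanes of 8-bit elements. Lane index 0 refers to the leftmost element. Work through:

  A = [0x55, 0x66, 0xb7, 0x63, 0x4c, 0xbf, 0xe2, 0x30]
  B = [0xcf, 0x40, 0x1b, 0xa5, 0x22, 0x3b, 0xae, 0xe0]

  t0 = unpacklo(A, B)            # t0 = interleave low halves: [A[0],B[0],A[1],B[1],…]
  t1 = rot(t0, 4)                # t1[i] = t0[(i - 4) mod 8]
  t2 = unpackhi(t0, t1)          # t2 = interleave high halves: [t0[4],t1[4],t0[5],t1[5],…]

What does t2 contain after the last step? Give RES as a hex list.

RES = [ 0xb7  0x55  0x1b  0xcf  0x63  0x66  0xa5  0x40 ]

→ t0 |55|cf|66|40|b7|1b|63|a5|
→ t1 |b7|1b|63|a5|55|cf|66|40|
→ t2 |b7|55|1b|cf|63|66|a5|40|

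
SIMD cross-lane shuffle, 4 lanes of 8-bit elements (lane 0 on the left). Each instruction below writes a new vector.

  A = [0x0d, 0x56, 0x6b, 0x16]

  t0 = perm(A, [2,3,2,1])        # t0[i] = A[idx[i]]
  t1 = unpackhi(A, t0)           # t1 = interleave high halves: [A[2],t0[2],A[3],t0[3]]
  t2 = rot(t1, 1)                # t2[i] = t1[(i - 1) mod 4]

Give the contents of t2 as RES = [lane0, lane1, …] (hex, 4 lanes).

RES = [0x56, 0x6b, 0x6b, 0x16]

t0 = [0x6b, 0x16, 0x6b, 0x56]
t1 = [0x6b, 0x6b, 0x16, 0x56]
t2 = [0x56, 0x6b, 0x6b, 0x16]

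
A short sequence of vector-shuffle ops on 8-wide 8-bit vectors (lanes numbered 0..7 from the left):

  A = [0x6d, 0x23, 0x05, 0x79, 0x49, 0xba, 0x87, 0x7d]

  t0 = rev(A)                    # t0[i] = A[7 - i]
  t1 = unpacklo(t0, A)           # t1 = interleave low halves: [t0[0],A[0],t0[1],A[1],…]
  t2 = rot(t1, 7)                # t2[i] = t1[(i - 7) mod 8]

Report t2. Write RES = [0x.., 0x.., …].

RES = [ 0x6d  0x87  0x23  0xba  0x05  0x49  0x79  0x7d ]

→ t0 |7d|87|ba|49|79|05|23|6d|
→ t1 |7d|6d|87|23|ba|05|49|79|
→ t2 |6d|87|23|ba|05|49|79|7d|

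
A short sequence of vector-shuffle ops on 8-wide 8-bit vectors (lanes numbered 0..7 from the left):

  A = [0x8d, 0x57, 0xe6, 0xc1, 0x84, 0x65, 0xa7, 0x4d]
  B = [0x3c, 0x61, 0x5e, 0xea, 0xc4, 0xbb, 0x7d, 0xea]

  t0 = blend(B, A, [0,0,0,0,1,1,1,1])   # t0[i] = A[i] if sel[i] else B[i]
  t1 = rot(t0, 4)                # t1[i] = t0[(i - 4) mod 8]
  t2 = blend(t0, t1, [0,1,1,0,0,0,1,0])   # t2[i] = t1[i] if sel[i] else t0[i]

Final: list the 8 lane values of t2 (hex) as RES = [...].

→ t0 |3c|61|5e|ea|84|65|a7|4d|
→ t1 |84|65|a7|4d|3c|61|5e|ea|
→ t2 |3c|65|a7|ea|84|65|5e|4d|

RES = [ 0x3c  0x65  0xa7  0xea  0x84  0x65  0x5e  0x4d ]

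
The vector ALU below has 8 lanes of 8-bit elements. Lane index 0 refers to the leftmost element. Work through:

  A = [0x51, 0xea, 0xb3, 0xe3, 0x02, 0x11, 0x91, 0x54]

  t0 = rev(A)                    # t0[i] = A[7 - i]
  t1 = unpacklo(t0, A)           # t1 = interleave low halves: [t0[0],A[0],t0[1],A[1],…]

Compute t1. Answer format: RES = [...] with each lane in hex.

RES = [ 0x54  0x51  0x91  0xea  0x11  0xb3  0x02  0xe3 ]

  t0: 54 91 11 02 e3 b3 ea 51
  t1: 54 51 91 ea 11 b3 02 e3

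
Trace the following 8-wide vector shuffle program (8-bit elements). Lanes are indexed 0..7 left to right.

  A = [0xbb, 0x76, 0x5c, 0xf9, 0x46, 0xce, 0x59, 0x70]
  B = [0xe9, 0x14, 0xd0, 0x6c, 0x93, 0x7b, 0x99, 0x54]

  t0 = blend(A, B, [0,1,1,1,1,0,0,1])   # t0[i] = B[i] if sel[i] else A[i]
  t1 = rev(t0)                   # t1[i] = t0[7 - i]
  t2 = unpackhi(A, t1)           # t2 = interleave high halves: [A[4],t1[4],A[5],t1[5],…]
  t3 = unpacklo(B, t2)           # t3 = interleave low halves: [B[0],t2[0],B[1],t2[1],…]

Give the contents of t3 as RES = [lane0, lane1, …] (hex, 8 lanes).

RES = [ 0xe9  0x46  0x14  0x6c  0xd0  0xce  0x6c  0xd0 ]

→ t0 |bb|14|d0|6c|93|ce|59|54|
→ t1 |54|59|ce|93|6c|d0|14|bb|
→ t2 |46|6c|ce|d0|59|14|70|bb|
→ t3 |e9|46|14|6c|d0|ce|6c|d0|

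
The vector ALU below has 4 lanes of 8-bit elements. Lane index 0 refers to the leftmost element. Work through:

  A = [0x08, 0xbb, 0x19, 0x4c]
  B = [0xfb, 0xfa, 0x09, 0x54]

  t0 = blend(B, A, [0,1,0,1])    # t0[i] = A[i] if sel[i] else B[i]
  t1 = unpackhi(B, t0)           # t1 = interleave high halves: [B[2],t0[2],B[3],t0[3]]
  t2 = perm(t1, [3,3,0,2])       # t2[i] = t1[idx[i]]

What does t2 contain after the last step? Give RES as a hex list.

→ t0 |fb|bb|09|4c|
→ t1 |09|09|54|4c|
→ t2 |4c|4c|09|54|

RES = [ 0x4c  0x4c  0x09  0x54 ]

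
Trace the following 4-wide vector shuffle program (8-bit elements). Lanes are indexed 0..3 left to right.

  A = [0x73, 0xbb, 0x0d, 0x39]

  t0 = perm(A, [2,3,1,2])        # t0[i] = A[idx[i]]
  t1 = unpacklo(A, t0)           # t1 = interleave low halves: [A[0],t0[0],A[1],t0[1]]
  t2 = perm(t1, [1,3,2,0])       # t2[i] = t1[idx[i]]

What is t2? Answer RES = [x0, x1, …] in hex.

RES = [ 0x0d  0x39  0xbb  0x73 ]

t0 = [0x0d, 0x39, 0xbb, 0x0d]
t1 = [0x73, 0x0d, 0xbb, 0x39]
t2 = [0x0d, 0x39, 0xbb, 0x73]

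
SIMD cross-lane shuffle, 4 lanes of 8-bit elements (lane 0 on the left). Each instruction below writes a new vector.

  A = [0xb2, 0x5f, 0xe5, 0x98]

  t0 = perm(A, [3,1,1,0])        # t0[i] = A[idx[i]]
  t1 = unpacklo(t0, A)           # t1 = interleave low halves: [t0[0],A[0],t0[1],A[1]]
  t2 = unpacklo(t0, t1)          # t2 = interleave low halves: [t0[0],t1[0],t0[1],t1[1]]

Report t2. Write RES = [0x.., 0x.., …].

  t0: 98 5f 5f b2
  t1: 98 b2 5f 5f
  t2: 98 98 5f b2

RES = [0x98, 0x98, 0x5f, 0xb2]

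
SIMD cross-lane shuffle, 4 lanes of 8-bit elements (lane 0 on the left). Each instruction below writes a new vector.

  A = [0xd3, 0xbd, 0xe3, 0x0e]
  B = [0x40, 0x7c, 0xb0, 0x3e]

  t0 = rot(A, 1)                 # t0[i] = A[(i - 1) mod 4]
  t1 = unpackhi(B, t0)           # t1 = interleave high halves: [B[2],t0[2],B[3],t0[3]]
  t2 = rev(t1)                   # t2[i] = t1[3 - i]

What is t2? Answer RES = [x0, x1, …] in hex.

RES = [0xe3, 0x3e, 0xbd, 0xb0]

  t0: 0e d3 bd e3
  t1: b0 bd 3e e3
  t2: e3 3e bd b0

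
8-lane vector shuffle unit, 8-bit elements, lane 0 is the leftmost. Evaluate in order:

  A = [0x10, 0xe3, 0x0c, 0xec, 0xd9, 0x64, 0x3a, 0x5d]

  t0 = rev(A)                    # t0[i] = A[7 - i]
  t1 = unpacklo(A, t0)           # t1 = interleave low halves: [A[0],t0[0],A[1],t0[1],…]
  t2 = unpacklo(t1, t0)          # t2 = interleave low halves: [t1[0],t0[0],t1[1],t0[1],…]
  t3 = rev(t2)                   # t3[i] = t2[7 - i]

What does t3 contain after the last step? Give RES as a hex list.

t0 = [0x5d, 0x3a, 0x64, 0xd9, 0xec, 0x0c, 0xe3, 0x10]
t1 = [0x10, 0x5d, 0xe3, 0x3a, 0x0c, 0x64, 0xec, 0xd9]
t2 = [0x10, 0x5d, 0x5d, 0x3a, 0xe3, 0x64, 0x3a, 0xd9]
t3 = [0xd9, 0x3a, 0x64, 0xe3, 0x3a, 0x5d, 0x5d, 0x10]

RES = [0xd9, 0x3a, 0x64, 0xe3, 0x3a, 0x5d, 0x5d, 0x10]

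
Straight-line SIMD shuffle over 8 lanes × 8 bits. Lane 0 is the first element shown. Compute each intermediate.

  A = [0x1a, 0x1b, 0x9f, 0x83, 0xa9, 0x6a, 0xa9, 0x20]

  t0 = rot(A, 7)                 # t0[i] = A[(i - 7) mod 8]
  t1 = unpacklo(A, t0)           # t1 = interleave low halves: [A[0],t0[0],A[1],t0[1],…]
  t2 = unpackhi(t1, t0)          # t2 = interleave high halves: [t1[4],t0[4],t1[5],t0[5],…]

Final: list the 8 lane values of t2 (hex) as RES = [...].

RES = [0x9f, 0x6a, 0x83, 0xa9, 0x83, 0x20, 0xa9, 0x1a]

  t0: 1b 9f 83 a9 6a a9 20 1a
  t1: 1a 1b 1b 9f 9f 83 83 a9
  t2: 9f 6a 83 a9 83 20 a9 1a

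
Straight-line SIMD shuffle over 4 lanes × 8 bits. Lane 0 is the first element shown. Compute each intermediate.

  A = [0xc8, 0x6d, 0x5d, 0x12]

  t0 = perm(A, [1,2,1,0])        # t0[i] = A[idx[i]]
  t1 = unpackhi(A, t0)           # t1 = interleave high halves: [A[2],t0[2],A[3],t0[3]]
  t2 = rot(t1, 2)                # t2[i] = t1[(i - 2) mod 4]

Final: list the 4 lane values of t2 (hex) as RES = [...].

RES = [ 0x12  0xc8  0x5d  0x6d ]

  t0: 6d 5d 6d c8
  t1: 5d 6d 12 c8
  t2: 12 c8 5d 6d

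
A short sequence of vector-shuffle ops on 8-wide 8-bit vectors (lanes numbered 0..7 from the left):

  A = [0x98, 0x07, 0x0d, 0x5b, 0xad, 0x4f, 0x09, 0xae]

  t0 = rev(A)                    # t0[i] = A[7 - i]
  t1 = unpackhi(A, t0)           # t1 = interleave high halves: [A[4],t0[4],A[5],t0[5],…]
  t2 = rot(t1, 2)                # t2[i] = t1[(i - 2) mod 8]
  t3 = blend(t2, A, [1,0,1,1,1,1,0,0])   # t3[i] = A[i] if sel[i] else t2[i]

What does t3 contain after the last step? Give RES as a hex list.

t0 = [0xae, 0x09, 0x4f, 0xad, 0x5b, 0x0d, 0x07, 0x98]
t1 = [0xad, 0x5b, 0x4f, 0x0d, 0x09, 0x07, 0xae, 0x98]
t2 = [0xae, 0x98, 0xad, 0x5b, 0x4f, 0x0d, 0x09, 0x07]
t3 = [0x98, 0x98, 0x0d, 0x5b, 0xad, 0x4f, 0x09, 0x07]

RES = [0x98, 0x98, 0x0d, 0x5b, 0xad, 0x4f, 0x09, 0x07]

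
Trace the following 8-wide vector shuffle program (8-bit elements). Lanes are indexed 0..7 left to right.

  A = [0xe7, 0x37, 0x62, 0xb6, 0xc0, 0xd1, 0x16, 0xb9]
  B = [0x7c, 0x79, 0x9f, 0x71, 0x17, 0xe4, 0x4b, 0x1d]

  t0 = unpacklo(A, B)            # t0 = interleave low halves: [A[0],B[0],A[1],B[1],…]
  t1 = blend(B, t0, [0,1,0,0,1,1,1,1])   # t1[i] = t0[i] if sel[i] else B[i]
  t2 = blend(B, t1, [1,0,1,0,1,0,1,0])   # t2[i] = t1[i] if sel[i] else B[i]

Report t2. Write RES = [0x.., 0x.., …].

  t0: e7 7c 37 79 62 9f b6 71
  t1: 7c 7c 9f 71 62 9f b6 71
  t2: 7c 79 9f 71 62 e4 b6 1d

RES = [ 0x7c  0x79  0x9f  0x71  0x62  0xe4  0xb6  0x1d ]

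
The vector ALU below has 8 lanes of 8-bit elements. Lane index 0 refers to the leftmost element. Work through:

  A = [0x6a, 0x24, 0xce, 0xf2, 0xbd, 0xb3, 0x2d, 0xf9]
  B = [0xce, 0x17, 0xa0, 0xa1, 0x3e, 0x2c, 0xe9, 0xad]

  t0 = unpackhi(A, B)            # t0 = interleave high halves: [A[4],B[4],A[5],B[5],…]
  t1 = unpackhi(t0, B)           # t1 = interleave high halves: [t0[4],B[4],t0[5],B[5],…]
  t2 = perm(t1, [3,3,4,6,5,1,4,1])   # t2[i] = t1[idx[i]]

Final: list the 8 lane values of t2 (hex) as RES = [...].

t0 = [0xbd, 0x3e, 0xb3, 0x2c, 0x2d, 0xe9, 0xf9, 0xad]
t1 = [0x2d, 0x3e, 0xe9, 0x2c, 0xf9, 0xe9, 0xad, 0xad]
t2 = [0x2c, 0x2c, 0xf9, 0xad, 0xe9, 0x3e, 0xf9, 0x3e]

RES = [ 0x2c  0x2c  0xf9  0xad  0xe9  0x3e  0xf9  0x3e ]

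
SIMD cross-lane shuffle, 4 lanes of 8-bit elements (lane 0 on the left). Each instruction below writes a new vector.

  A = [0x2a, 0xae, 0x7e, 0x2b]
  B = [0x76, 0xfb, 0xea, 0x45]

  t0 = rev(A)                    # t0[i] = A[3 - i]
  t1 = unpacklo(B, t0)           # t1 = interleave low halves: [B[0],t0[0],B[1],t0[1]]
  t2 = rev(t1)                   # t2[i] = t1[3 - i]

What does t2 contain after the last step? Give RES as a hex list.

t0 = [0x2b, 0x7e, 0xae, 0x2a]
t1 = [0x76, 0x2b, 0xfb, 0x7e]
t2 = [0x7e, 0xfb, 0x2b, 0x76]

RES = [ 0x7e  0xfb  0x2b  0x76 ]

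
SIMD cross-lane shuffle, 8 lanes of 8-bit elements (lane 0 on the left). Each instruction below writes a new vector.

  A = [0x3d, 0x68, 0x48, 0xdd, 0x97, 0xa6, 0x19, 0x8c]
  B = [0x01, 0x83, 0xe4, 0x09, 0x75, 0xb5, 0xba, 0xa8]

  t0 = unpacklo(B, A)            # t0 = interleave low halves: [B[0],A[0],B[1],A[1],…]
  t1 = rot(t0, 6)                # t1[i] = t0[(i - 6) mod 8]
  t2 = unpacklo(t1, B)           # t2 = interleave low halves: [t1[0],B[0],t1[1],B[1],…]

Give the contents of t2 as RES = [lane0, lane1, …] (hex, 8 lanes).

t0 = [0x01, 0x3d, 0x83, 0x68, 0xe4, 0x48, 0x09, 0xdd]
t1 = [0x83, 0x68, 0xe4, 0x48, 0x09, 0xdd, 0x01, 0x3d]
t2 = [0x83, 0x01, 0x68, 0x83, 0xe4, 0xe4, 0x48, 0x09]

RES = [ 0x83  0x01  0x68  0x83  0xe4  0xe4  0x48  0x09 ]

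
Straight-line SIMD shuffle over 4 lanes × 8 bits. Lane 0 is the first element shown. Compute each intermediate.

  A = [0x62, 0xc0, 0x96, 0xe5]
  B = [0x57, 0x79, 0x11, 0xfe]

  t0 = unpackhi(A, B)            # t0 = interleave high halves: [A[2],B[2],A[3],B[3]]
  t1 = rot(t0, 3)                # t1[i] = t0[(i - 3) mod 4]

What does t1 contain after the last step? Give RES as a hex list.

t0 = [0x96, 0x11, 0xe5, 0xfe]
t1 = [0x11, 0xe5, 0xfe, 0x96]

RES = [ 0x11  0xe5  0xfe  0x96 ]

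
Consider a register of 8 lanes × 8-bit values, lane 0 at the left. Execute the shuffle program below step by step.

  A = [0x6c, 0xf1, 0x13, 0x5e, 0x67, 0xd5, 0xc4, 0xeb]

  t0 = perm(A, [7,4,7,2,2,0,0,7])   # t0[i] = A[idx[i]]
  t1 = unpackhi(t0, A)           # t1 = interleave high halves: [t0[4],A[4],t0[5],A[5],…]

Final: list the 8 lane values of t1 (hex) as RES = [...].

  t0: eb 67 eb 13 13 6c 6c eb
  t1: 13 67 6c d5 6c c4 eb eb

RES = [ 0x13  0x67  0x6c  0xd5  0x6c  0xc4  0xeb  0xeb ]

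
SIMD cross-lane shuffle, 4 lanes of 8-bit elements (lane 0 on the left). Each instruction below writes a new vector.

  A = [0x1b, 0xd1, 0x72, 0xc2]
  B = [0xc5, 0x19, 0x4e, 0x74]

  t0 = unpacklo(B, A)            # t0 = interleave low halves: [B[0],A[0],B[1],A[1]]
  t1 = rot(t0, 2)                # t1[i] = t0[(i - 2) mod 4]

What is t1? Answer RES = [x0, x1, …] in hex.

→ t0 |c5|1b|19|d1|
→ t1 |19|d1|c5|1b|

RES = [ 0x19  0xd1  0xc5  0x1b ]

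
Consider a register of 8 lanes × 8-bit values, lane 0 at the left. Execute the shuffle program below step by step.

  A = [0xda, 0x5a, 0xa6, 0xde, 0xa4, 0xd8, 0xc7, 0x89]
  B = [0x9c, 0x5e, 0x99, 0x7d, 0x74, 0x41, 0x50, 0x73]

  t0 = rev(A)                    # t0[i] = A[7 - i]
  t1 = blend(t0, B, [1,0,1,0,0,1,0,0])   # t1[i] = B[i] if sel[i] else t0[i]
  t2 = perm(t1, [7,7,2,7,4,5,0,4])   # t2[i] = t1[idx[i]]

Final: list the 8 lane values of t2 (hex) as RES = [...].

t0 = [0x89, 0xc7, 0xd8, 0xa4, 0xde, 0xa6, 0x5a, 0xda]
t1 = [0x9c, 0xc7, 0x99, 0xa4, 0xde, 0x41, 0x5a, 0xda]
t2 = [0xda, 0xda, 0x99, 0xda, 0xde, 0x41, 0x9c, 0xde]

RES = [ 0xda  0xda  0x99  0xda  0xde  0x41  0x9c  0xde ]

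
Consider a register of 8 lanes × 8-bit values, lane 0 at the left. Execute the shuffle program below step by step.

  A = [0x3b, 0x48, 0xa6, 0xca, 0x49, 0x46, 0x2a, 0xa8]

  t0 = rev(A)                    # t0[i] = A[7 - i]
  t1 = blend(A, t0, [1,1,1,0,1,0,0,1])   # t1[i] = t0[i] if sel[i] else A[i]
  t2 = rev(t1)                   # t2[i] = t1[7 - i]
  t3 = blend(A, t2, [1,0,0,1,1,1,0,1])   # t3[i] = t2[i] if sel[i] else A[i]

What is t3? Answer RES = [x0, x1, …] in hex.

→ t0 |a8|2a|46|49|ca|a6|48|3b|
→ t1 |a8|2a|46|ca|ca|46|2a|3b|
→ t2 |3b|2a|46|ca|ca|46|2a|a8|
→ t3 |3b|48|a6|ca|ca|46|2a|a8|

RES = [0x3b, 0x48, 0xa6, 0xca, 0xca, 0x46, 0x2a, 0xa8]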